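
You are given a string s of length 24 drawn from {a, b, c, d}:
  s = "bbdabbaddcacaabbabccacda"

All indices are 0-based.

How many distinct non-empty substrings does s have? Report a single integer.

rank | idx | suffix
   0 |  23 | a
   1 |  12 | aabbabccacda
   2 |  13 | abbabccacda
   3 |   3 | abbaddcacaabbabccacda
   4 |  16 | abccacda
   5 |  10 | acaabbabccacda
   6 |  20 | acda
   7 |   6 | addcacaabbabccacda
   8 |  15 | babccacda
   9 |   5 | baddcacaabbabccacda
  10 |  14 | bbabccacda
  11 |   4 | bbaddcacaabbabccacda
  12 |   0 | bbdabbaddcacaabbabccacda
  13 |  17 | bccacda
  14 |   1 | bdabbaddcacaabbabccacda
  15 |  11 | caabbabccacda
  16 |   9 | cacaabbabccacda
  17 |  19 | cacda
  18 |  18 | ccacda
  19 |  21 | cda
  20 |  22 | da
  21 |   2 | dabbaddcacaabbabccacda
  22 |   8 | dcacaabbabccacda
  23 |   7 | ddcacaabbabccacda

SA = [23, 12, 13, 3, 16, 10, 20, 6, 15, 5, 14, 4, 0, 17, 1, 11, 9, 19, 18, 21, 22, 2, 8, 7]
i: (SA[i-1],SA[i]) lcp shared
  1: (23,12) 1 'a'
  2: (12,13) 1 'a'
  3: (13,3) 4 'abba'
  4: (3,16) 2 'ab'
  5: (16,10) 1 'a'
  6: (10,20) 2 'ac'
  7: (20,6) 1 'a'
  8: (6,15) 0 ''
  9: (15,5) 2 'ba'
  10: (5,14) 1 'b'
  11: (14,4) 3 'bba'
  12: (4,0) 2 'bb'
  13: (0,17) 1 'b'
  14: (17,1) 1 'b'
  15: (1,11) 0 ''
  16: (11,9) 2 'ca'
  17: (9,19) 3 'cac'
  18: (19,18) 1 'c'
  19: (18,21) 1 'c'
  20: (21,22) 0 ''
  21: (22,2) 2 'da'
  22: (2,8) 1 'd'
  23: (8,7) 1 'd'

n(n+1)/2 = 24·25/2 = 300
Σ LCP = 0 + 1 + 1 + 4 + 2 + 1 + 2 + 1 + 0 + 2 + 1 + 3 + 2 + 1 + 1 + 0 + 2 + 3 + 1 + 1 + 0 + 2 + 1 + 1 = 33
distinct = 300 − 33 = 267

267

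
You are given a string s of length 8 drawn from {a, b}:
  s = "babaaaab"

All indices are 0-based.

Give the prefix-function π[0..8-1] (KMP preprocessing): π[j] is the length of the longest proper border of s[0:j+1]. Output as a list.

π[0] = 0
j=1 s[j]='a': π[1]=0 (border '')
j=2 s[j]='b': π[2]=1 (border 'b')
j=3 s[j]='a': π[3]=2 (border 'ba')
j=4 s[j]='a': k: 2→0; π[4]=0 (border '')
j=5 s[j]='a': π[5]=0 (border '')
j=6 s[j]='a': π[6]=0 (border '')
j=7 s[j]='b': π[7]=1 (border 'b')

[0, 0, 1, 2, 0, 0, 0, 1]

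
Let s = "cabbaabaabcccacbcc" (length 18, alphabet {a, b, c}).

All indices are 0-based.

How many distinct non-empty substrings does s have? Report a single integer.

144

sorted suffixes:
  #0 SA[0]=4  'aabaabcccacbcc'
  #1 SA[1]=7  'aabcccacbcc'
  #2 SA[2]=5  'abaabcccacbcc'
  #3 SA[3]=1  'abbaabaabcccacbcc'
  #4 SA[4]=8  'abcccacbcc'
  #5 SA[5]=13  'acbcc'
  #6 SA[6]=3  'baabaabcccacbcc'
  #7 SA[7]=6  'baabcccacbcc'
  #8 SA[8]=2  'bbaabaabcccacbcc'
  #9 SA[9]=15  'bcc'
  #10 SA[10]=9  'bcccacbcc'
  #11 SA[11]=17  'c'
  #12 SA[12]=0  'cabbaabaabcccacbcc'
  #13 SA[13]=12  'cacbcc'
  #14 SA[14]=14  'cbcc'
  #15 SA[15]=16  'cc'
  #16 SA[16]=11  'ccacbcc'
  #17 SA[17]=10  'cccacbcc'

SA = [4, 7, 5, 1, 8, 13, 3, 6, 2, 15, 9, 17, 0, 12, 14, 16, 11, 10]
rank  pair      lcp
   1  s[4:],s[7:]  3  'aab'
   2  s[7:],s[5:]  1  'a'
   3  s[5:],s[1:]  2  'ab'
   4  s[1:],s[8:]  2  'ab'
   5  s[8:],s[13:]  1  'a'
   6  s[13:],s[3:]  0  ''
   7  s[3:],s[6:]  4  'baab'
   8  s[6:],s[2:]  1  'b'
   9  s[2:],s[15:]  1  'b'
  10  s[15:],s[9:]  3  'bcc'
  11  s[9:],s[17:]  0  ''
  12  s[17:],s[0:]  1  'c'
  13  s[0:],s[12:]  2  'ca'
  14  s[12:],s[14:]  1  'c'
  15  s[14:],s[16:]  1  'c'
  16  s[16:],s[11:]  2  'cc'
  17  s[11:],s[10:]  2  'cc'

n(n+1)/2 = 18·19/2 = 171
Σ LCP = 0 + 3 + 1 + 2 + 2 + 1 + 0 + 4 + 1 + 1 + 3 + 0 + 1 + 2 + 1 + 1 + 2 + 2 = 27
distinct = 171 − 27 = 144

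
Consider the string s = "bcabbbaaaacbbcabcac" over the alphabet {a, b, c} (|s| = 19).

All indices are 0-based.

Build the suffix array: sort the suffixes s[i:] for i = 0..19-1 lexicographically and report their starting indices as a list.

rank→(start, suffix):
  0 → (6, 'aaaacbbcabcac')
  1 → (7, 'aaacbbcabcac')
  2 → (8, 'aacbbcabcac')
  3 → (2, 'abbbaaaacbbcabcac')
  4 → (14, 'abcac')
  5 → (17, 'ac')
  6 → (9, 'acbbcabcac')
  7 → (5, 'baaaacbbcabcac')
  8 → (4, 'bbaaaacbbcabcac')
  9 → (3, 'bbbaaaacbbcabcac')
  10 → (11, 'bbcabcac')
  11 → (0, 'bcabbbaaaacbbcabcac')
  12 → (12, 'bcabcac')
  13 → (15, 'bcac')
  14 → (18, 'c')
  15 → (1, 'cabbbaaaacbbcabcac')
  16 → (13, 'cabcac')
  17 → (16, 'cac')
  18 → (10, 'cbbcabcac')

[6, 7, 8, 2, 14, 17, 9, 5, 4, 3, 11, 0, 12, 15, 18, 1, 13, 16, 10]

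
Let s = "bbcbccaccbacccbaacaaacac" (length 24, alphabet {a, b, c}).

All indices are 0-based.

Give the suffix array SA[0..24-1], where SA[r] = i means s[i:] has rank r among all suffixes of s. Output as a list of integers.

[18, 15, 19, 22, 16, 20, 6, 10, 14, 9, 0, 1, 3, 23, 17, 21, 5, 13, 8, 2, 4, 12, 7, 11]

sorted suffixes:
  #0 SA[0]=18  'aaacac'
  #1 SA[1]=15  'aacaaacac'
  #2 SA[2]=19  'aacac'
  #3 SA[3]=22  'ac'
  #4 SA[4]=16  'acaaacac'
  #5 SA[5]=20  'acac'
  #6 SA[6]=6  'accbacccbaacaaacac'
  #7 SA[7]=10  'acccbaacaaacac'
  #8 SA[8]=14  'baacaaacac'
  #9 SA[9]=9  'bacccbaacaaacac'
  #10 SA[10]=0  'bbcbccaccbacccbaacaaacac'
  #11 SA[11]=1  'bcbccaccbacccbaacaaacac'
  #12 SA[12]=3  'bccaccbacccbaacaaacac'
  #13 SA[13]=23  'c'
  #14 SA[14]=17  'caaacac'
  #15 SA[15]=21  'cac'
  #16 SA[16]=5  'caccbacccbaacaaacac'
  #17 SA[17]=13  'cbaacaaacac'
  #18 SA[18]=8  'cbacccbaacaaacac'
  #19 SA[19]=2  'cbccaccbacccbaacaaacac'
  #20 SA[20]=4  'ccaccbacccbaacaaacac'
  #21 SA[21]=12  'ccbaacaaacac'
  #22 SA[22]=7  'ccbacccbaacaaacac'
  #23 SA[23]=11  'cccbaacaaacac'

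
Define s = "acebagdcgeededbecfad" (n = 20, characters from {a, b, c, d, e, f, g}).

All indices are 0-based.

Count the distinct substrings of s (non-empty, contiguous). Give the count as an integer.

rank→(start, suffix):
  0 → (0, 'acebagdcgeededbecfad')
  1 → (18, 'ad')
  2 → (4, 'agdcgeededbecfad')
  3 → (3, 'bagdcgeededbecfad')
  4 → (14, 'becfad')
  5 → (1, 'cebagdcgeededbecfad')
  6 → (16, 'cfad')
  7 → (7, 'cgeededbecfad')
  8 → (19, 'd')
  9 → (13, 'dbecfad')
  10 → (6, 'dcgeededbecfad')
  11 → (11, 'dedbecfad')
  12 → (2, 'ebagdcgeededbecfad')
  13 → (15, 'ecfad')
  14 → (12, 'edbecfad')
  15 → (10, 'ededbecfad')
  16 → (9, 'eededbecfad')
  17 → (17, 'fad')
  18 → (5, 'gdcgeededbecfad')
  19 → (8, 'geededbecfad')

SA = [0, 18, 4, 3, 14, 1, 16, 7, 19, 13, 6, 11, 2, 15, 12, 10, 9, 17, 5, 8]
rank  pair      lcp
   1  s[0:],s[18:]  1  'a'
   2  s[18:],s[4:]  1  'a'
   3  s[4:],s[3:]  0  ''
   4  s[3:],s[14:]  1  'b'
   5  s[14:],s[1:]  0  ''
   6  s[1:],s[16:]  1  'c'
   7  s[16:],s[7:]  1  'c'
   8  s[7:],s[19:]  0  ''
   9  s[19:],s[13:]  1  'd'
  10  s[13:],s[6:]  1  'd'
  11  s[6:],s[11:]  1  'd'
  12  s[11:],s[2:]  0  ''
  13  s[2:],s[15:]  1  'e'
  14  s[15:],s[12:]  1  'e'
  15  s[12:],s[10:]  2  'ed'
  16  s[10:],s[9:]  1  'e'
  17  s[9:],s[17:]  0  ''
  18  s[17:],s[5:]  0  ''
  19  s[5:],s[8:]  1  'g'

n(n+1)/2 = 20·21/2 = 210
Σ LCP = 0 + 1 + 1 + 0 + 1 + 0 + 1 + 1 + 0 + 1 + 1 + 1 + 0 + 1 + 1 + 2 + 1 + 0 + 0 + 1 = 14
distinct = 210 − 14 = 196

196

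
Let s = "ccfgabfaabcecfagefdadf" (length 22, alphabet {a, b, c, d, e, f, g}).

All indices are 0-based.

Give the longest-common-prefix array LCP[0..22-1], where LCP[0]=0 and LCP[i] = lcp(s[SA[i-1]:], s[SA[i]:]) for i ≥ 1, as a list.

[0, 1, 2, 1, 1, 0, 1, 0, 1, 1, 2, 0, 1, 0, 1, 0, 1, 2, 1, 1, 0, 1]

sorted suffixes:
  #0 SA[0]=7  'aabcecfagefdadf'
  #1 SA[1]=8  'abcecfagefdadf'
  #2 SA[2]=4  'abfaabcecfagefdadf'
  #3 SA[3]=19  'adf'
  #4 SA[4]=14  'agefdadf'
  #5 SA[5]=9  'bcecfagefdadf'
  #6 SA[6]=5  'bfaabcecfagefdadf'
  #7 SA[7]=0  'ccfgabfaabcecfagefdadf'
  #8 SA[8]=10  'cecfagefdadf'
  #9 SA[9]=12  'cfagefdadf'
  #10 SA[10]=1  'cfgabfaabcecfagefdadf'
  #11 SA[11]=18  'dadf'
  #12 SA[12]=20  'df'
  #13 SA[13]=11  'ecfagefdadf'
  #14 SA[14]=16  'efdadf'
  #15 SA[15]=21  'f'
  #16 SA[16]=6  'faabcecfagefdadf'
  #17 SA[17]=13  'fagefdadf'
  #18 SA[18]=17  'fdadf'
  #19 SA[19]=2  'fgabfaabcecfagefdadf'
  #20 SA[20]=3  'gabfaabcecfagefdadf'
  #21 SA[21]=15  'gefdadf'

SA = [7, 8, 4, 19, 14, 9, 5, 0, 10, 12, 1, 18, 20, 11, 16, 21, 6, 13, 17, 2, 3, 15]
[i] adj suffixes → lcp
  [1] 7/8 → 1 ('a')
  [2] 8/4 → 2 ('ab')
  [3] 4/19 → 1 ('a')
  [4] 19/14 → 1 ('a')
  [5] 14/9 → 0 ('')
  [6] 9/5 → 1 ('b')
  [7] 5/0 → 0 ('')
  [8] 0/10 → 1 ('c')
  [9] 10/12 → 1 ('c')
  [10] 12/1 → 2 ('cf')
  [11] 1/18 → 0 ('')
  [12] 18/20 → 1 ('d')
  [13] 20/11 → 0 ('')
  [14] 11/16 → 1 ('e')
  [15] 16/21 → 0 ('')
  [16] 21/6 → 1 ('f')
  [17] 6/13 → 2 ('fa')
  [18] 13/17 → 1 ('f')
  [19] 17/2 → 1 ('f')
  [20] 2/3 → 0 ('')
  [21] 3/15 → 1 ('g')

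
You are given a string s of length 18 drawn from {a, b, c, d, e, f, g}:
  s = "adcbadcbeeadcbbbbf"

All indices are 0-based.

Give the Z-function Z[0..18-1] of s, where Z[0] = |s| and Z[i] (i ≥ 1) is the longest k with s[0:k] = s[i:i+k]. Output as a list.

Z[0]=18
i=1: fresh scan; Z[1]=0
i=2: fresh scan; Z[2]=0
i=3: fresh scan; Z[3]=0
i=4: fresh scan; Z[4]=4 extend→box=[4,8)
i=5: min(r-i=3, Z[1]=0)=0; Z[5]=0
i=6: min(r-i=2, Z[2]=0)=0; Z[6]=0
i=7: min(r-i=1, Z[3]=0)=0; Z[7]=0
i=8: fresh scan; Z[8]=0
i=9: fresh scan; Z[9]=0
i=10: fresh scan; Z[10]=4 extend→box=[10,14)
i=11: min(r-i=3, Z[1]=0)=0; Z[11]=0
i=12: min(r-i=2, Z[2]=0)=0; Z[12]=0
i=13: min(r-i=1, Z[3]=0)=0; Z[13]=0
i=14: fresh scan; Z[14]=0
i=15: fresh scan; Z[15]=0
i=16: fresh scan; Z[16]=0
i=17: fresh scan; Z[17]=0

[18, 0, 0, 0, 4, 0, 0, 0, 0, 0, 4, 0, 0, 0, 0, 0, 0, 0]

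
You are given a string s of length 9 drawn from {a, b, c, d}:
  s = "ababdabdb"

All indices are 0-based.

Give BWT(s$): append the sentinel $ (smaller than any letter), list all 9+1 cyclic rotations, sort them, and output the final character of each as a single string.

rank  rotation    last
    0  $ababdabdb  b
    1  ababdabdb$  $
    2  abdabdb$ab  b
    3  abdb$ababd  d
    4  b$ababdabd  d
    5  babdabdb$a  a
    6  bdabdb$aba  a
    7  bdb$ababda  a
    8  dabdb$abab  b
    9  db$ababdab  b

b$bddaaabb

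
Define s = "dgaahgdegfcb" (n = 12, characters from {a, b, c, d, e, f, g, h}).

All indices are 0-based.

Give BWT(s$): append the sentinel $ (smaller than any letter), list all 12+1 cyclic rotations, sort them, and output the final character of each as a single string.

bgacfg$dgdhea

rank  rotation       last
    0  $dgaahgdegfcb  b
    1  aahgdegfcb$dg  g
    2  ahgdegfcb$dga  a
    3  b$dgaahgdegfc  c
    4  cb$dgaahgdegf  f
    5  degfcb$dgaahg  g
    6  dgaahgdegfcb$  $
    7  egfcb$dgaahgd  d
    8  fcb$dgaahgdeg  g
    9  gaahgdegfcb$d  d
   10  gdegfcb$dgaah  h
   11  gfcb$dgaahgde  e
   12  hgdegfcb$dgaa  a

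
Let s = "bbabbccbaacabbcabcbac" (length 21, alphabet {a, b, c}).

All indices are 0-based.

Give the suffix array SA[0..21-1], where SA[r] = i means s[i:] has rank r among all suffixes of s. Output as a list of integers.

rank | idx | suffix
   0 |   8 | aacabbcabcbac
   1 |  11 | abbcabcbac
   2 |   2 | abbccbaacabbcabcbac
   3 |  15 | abcbac
   4 |  19 | ac
   5 |   9 | acabbcabcbac
   6 |   7 | baacabbcabcbac
   7 |   1 | babbccbaacabbcabcbac
   8 |  18 | bac
   9 |   0 | bbabbccbaacabbcabcbac
  10 |  12 | bbcabcbac
  11 |   3 | bbccbaacabbcabcbac
  12 |  13 | bcabcbac
  13 |  16 | bcbac
  14 |   4 | bccbaacabbcabcbac
  15 |  20 | c
  16 |  10 | cabbcabcbac
  17 |  14 | cabcbac
  18 |   6 | cbaacabbcabcbac
  19 |  17 | cbac
  20 |   5 | ccbaacabbcabcbac

[8, 11, 2, 15, 19, 9, 7, 1, 18, 0, 12, 3, 13, 16, 4, 20, 10, 14, 6, 17, 5]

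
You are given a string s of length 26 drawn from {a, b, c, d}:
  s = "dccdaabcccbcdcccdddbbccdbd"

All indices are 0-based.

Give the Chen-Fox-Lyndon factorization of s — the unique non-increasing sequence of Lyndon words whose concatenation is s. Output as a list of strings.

emit factor 1: 'd' (i=0, period=1)
emit factor 2: 'ccd' (i=1, period=3)
emit factor 3: 'aabcccbcdcccdddbbccdbd' (i=4, period=22)

["d", "ccd", "aabcccbcdcccdddbbccdbd"]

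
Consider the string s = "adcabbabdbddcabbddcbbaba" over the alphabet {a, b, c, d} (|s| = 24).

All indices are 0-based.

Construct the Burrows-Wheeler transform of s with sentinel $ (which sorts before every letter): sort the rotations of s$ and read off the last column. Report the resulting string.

abbccb$abbcaaadbdddbaddbb

rank  rotation                   last
    0  $adcabbabdbddcabbddcbbaba  a
    1  a$adcabbabdbddcabbddcbbab  b
    2  aba$adcabbabdbddcabbddcbb  b
    3  abbabdbddcabbddcbbaba$adc  c
    4  abbddcbbaba$adcabbabdbddc  c
    5  abdbddcabbddcbbaba$adcabb  b
    6  adcabbabdbddcabbddcbbaba$  $
    7  ba$adcabbabdbddcabbddcbba  a
    8  baba$adcabbabdbddcabbddcb  b
    9  babdbddcabbddcbbaba$adcab  b
   10  bbaba$adcabbabdbddcabbddc  c
   11  bbabdbddcabbddcbbaba$adca  a
   12  bbddcbbaba$adcabbabdbddca  a
   13  bdbddcabbddcbbaba$adcabba  a
   14  bddcabbddcbbaba$adcabbabd  d
   15  bddcbbaba$adcabbabdbddcab  b
   16  cabbabdbddcabbddcbbaba$ad  d
   17  cabbddcbbaba$adcabbabdbdd  d
   18  cbbaba$adcabbabdbddcabbdd  d
   19  dbddcabbddcbbaba$adcabbab  b
   20  dcabbabdbddcabbddcbbaba$a  a
   21  dcabbddcbbaba$adcabbabdbd  d
   22  dcbbaba$adcabbabdbddcabbd  d
   23  ddcabbddcbbaba$adcabbabdb  b
   24  ddcbbaba$adcabbabdbddcabb  b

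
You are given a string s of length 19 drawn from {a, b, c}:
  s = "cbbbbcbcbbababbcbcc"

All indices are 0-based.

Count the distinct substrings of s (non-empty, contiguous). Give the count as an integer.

rank | idx | suffix
   0 |  10 | ababbcbcc
   1 |  12 | abbcbcc
   2 |   9 | bababbcbcc
   3 |  11 | babbcbcc
   4 |   8 | bbababbcbcc
   5 |   1 | bbbbcbcbbababbcbcc
   6 |   2 | bbbcbcbbababbcbcc
   7 |   3 | bbcbcbbababbcbcc
   8 |  13 | bbcbcc
   9 |   6 | bcbbababbcbcc
  10 |   4 | bcbcbbababbcbcc
  11 |  14 | bcbcc
  12 |  16 | bcc
  13 |  18 | c
  14 |   7 | cbbababbcbcc
  15 |   0 | cbbbbcbcbbababbcbcc
  16 |   5 | cbcbbababbcbcc
  17 |  15 | cbcc
  18 |  17 | cc

SA = [10, 12, 9, 11, 8, 1, 2, 3, 13, 6, 4, 14, 16, 18, 7, 0, 5, 15, 17]
i: (SA[i-1],SA[i]) lcp shared
  1: (10,12) 2 'ab'
  2: (12,9) 0 ''
  3: (9,11) 3 'bab'
  4: (11,8) 1 'b'
  5: (8,1) 2 'bb'
  6: (1,2) 3 'bbb'
  7: (2,3) 2 'bb'
  8: (3,13) 5 'bbcbc'
  9: (13,6) 1 'b'
  10: (6,4) 3 'bcb'
  11: (4,14) 4 'bcbc'
  12: (14,16) 2 'bc'
  13: (16,18) 0 ''
  14: (18,7) 1 'c'
  15: (7,0) 3 'cbb'
  16: (0,5) 2 'cb'
  17: (5,15) 3 'cbc'
  18: (15,17) 1 'c'

n(n+1)/2 = 19·20/2 = 190
Σ LCP = 0 + 2 + 0 + 3 + 1 + 2 + 3 + 2 + 5 + 1 + 3 + 4 + 2 + 0 + 1 + 3 + 2 + 3 + 1 = 38
distinct = 190 − 38 = 152

152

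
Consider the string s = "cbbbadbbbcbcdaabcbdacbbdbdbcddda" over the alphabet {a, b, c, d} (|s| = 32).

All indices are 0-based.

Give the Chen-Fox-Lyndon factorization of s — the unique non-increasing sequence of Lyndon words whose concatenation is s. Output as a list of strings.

emit factor 1: 'c' (i=0, period=1)
emit factor 2: 'b' (i=1, period=1)
emit factor 3: 'b' (i=2, period=1)
emit factor 4: 'b' (i=3, period=1)
emit factor 5: 'adbbbcbcd' (i=4, period=9)
emit factor 6: 'aabcbdacbbdbdbcddd' (i=13, period=18)
emit factor 7: 'a' (i=31, period=1)

["c", "b", "b", "b", "adbbbcbcd", "aabcbdacbbdbdbcddd", "a"]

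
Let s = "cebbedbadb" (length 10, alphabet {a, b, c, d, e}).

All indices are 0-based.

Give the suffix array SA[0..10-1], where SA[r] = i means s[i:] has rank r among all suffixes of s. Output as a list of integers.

[7, 9, 6, 2, 3, 0, 8, 5, 1, 4]

sorted suffixes:
  #0 SA[0]=7  'adb'
  #1 SA[1]=9  'b'
  #2 SA[2]=6  'badb'
  #3 SA[3]=2  'bbedbadb'
  #4 SA[4]=3  'bedbadb'
  #5 SA[5]=0  'cebbedbadb'
  #6 SA[6]=8  'db'
  #7 SA[7]=5  'dbadb'
  #8 SA[8]=1  'ebbedbadb'
  #9 SA[9]=4  'edbadb'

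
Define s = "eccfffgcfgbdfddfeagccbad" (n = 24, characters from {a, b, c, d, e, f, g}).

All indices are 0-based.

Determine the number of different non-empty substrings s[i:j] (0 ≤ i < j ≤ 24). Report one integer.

277

rank | idx | suffix
   0 |  22 | ad
   1 |  17 | agccbad
   2 |  21 | bad
   3 |  10 | bdfddfeagccbad
   4 |  20 | cbad
   5 |  19 | ccbad
   6 |   1 | ccfffgcfgbdfddfeagccbad
   7 |   2 | cfffgcfgbdfddfeagccbad
   8 |   7 | cfgbdfddfeagccbad
   9 |  23 | d
  10 |  13 | ddfeagccbad
  11 |  11 | dfddfeagccbad
  12 |  14 | dfeagccbad
  13 |  16 | eagccbad
  14 |   0 | eccfffgcfgbdfddfeagccbad
  15 |  12 | fddfeagccbad
  16 |  15 | feagccbad
  17 |   3 | fffgcfgbdfddfeagccbad
  18 |   4 | ffgcfgbdfddfeagccbad
  19 |   8 | fgbdfddfeagccbad
  20 |   5 | fgcfgbdfddfeagccbad
  21 |   9 | gbdfddfeagccbad
  22 |  18 | gccbad
  23 |   6 | gcfgbdfddfeagccbad

SA = [22, 17, 21, 10, 20, 19, 1, 2, 7, 23, 13, 11, 14, 16, 0, 12, 15, 3, 4, 8, 5, 9, 18, 6]
i: (SA[i-1],SA[i]) lcp shared
  1: (22,17) 1 'a'
  2: (17,21) 0 ''
  3: (21,10) 1 'b'
  4: (10,20) 0 ''
  5: (20,19) 1 'c'
  6: (19,1) 2 'cc'
  7: (1,2) 1 'c'
  8: (2,7) 2 'cf'
  9: (7,23) 0 ''
  10: (23,13) 1 'd'
  11: (13,11) 1 'd'
  12: (11,14) 2 'df'
  13: (14,16) 0 ''
  14: (16,0) 1 'e'
  15: (0,12) 0 ''
  16: (12,15) 1 'f'
  17: (15,3) 1 'f'
  18: (3,4) 2 'ff'
  19: (4,8) 1 'f'
  20: (8,5) 2 'fg'
  21: (5,9) 0 ''
  22: (9,18) 1 'g'
  23: (18,6) 2 'gc'

n(n+1)/2 = 24·25/2 = 300
Σ LCP = 0 + 1 + 0 + 1 + 0 + 1 + 2 + 1 + 2 + 0 + 1 + 1 + 2 + 0 + 1 + 0 + 1 + 1 + 2 + 1 + 2 + 0 + 1 + 2 = 23
distinct = 300 − 23 = 277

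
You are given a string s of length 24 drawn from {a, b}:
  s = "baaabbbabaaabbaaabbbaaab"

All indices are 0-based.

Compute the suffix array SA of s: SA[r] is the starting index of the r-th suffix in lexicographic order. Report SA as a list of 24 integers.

rank | idx | suffix
   0 |  20 | aaab
   1 |   9 | aaabbaaabbbaaab
   2 |  14 | aaabbbaaab
   3 |   1 | aaabbbabaaabbaaabbbaaab
   4 |  21 | aab
   5 |  10 | aabbaaabbbaaab
   6 |  15 | aabbbaaab
   7 |   2 | aabbbabaaabbaaabbbaaab
   8 |  22 | ab
   9 |   7 | abaaabbaaabbbaaab
  10 |  11 | abbaaabbbaaab
  11 |  16 | abbbaaab
  12 |   3 | abbbabaaabbaaabbbaaab
  13 |  23 | b
  14 |  19 | baaab
  15 |   8 | baaabbaaabbbaaab
  16 |  13 | baaabbbaaab
  17 |   0 | baaabbbabaaabbaaabbbaaab
  18 |   6 | babaaabbaaabbbaaab
  19 |  18 | bbaaab
  20 |  12 | bbaaabbbaaab
  21 |   5 | bbabaaabbaaabbbaaab
  22 |  17 | bbbaaab
  23 |   4 | bbbabaaabbaaabbbaaab

[20, 9, 14, 1, 21, 10, 15, 2, 22, 7, 11, 16, 3, 23, 19, 8, 13, 0, 6, 18, 12, 5, 17, 4]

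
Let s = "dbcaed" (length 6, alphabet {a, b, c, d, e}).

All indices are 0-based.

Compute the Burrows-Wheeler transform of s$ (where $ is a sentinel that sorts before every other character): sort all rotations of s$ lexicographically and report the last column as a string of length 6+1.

rank  rotation last
    0  $dbcaed  d
    1  aed$dbc  c
    2  bcaed$d  d
    3  caed$db  b
    4  d$dbcae  e
    5  dbcaed$  $
    6  ed$dbca  a

dcdbe$a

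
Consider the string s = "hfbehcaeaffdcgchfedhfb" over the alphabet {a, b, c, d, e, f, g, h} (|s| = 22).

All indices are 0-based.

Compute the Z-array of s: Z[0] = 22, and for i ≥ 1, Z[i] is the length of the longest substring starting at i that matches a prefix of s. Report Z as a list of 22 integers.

Z[0]=22
i=1: fresh scan; Z[1]=0
i=2: fresh scan; Z[2]=0
i=3: fresh scan; Z[3]=0
i=4: fresh scan; Z[4]=1 scan→box=[4,5)
i=5: fresh scan; Z[5]=0
i=6: fresh scan; Z[6]=0
i=7: fresh scan; Z[7]=0
i=8: fresh scan; Z[8]=0
i=9: fresh scan; Z[9]=0
i=10: fresh scan; Z[10]=0
i=11: fresh scan; Z[11]=0
i=12: fresh scan; Z[12]=0
i=13: fresh scan; Z[13]=0
i=14: fresh scan; Z[14]=0
i=15: fresh scan; Z[15]=2 scan→box=[15,17)
i=16: min(r-i=1, Z[1]=0)=0; Z[16]=0
i=17: fresh scan; Z[17]=0
i=18: fresh scan; Z[18]=0
i=19: fresh scan; Z[19]=3 scan→box=[19,22)
i=20: min(r-i=2, Z[1]=0)=0; Z[20]=0
i=21: min(r-i=1, Z[2]=0)=0; Z[21]=0

[22, 0, 0, 0, 1, 0, 0, 0, 0, 0, 0, 0, 0, 0, 0, 2, 0, 0, 0, 3, 0, 0]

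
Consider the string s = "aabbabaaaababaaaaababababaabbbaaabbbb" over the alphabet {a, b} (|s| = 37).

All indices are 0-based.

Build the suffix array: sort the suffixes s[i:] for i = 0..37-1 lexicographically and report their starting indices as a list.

[13, 6, 14, 7, 15, 30, 8, 16, 0, 25, 31, 11, 4, 23, 9, 21, 19, 17, 1, 26, 32, 36, 12, 5, 29, 24, 10, 3, 22, 20, 18, 35, 28, 2, 34, 27, 33]

sorted suffixes:
  #0 SA[0]=13  'aaaaababababaabbbaaabbbb'
  #1 SA[1]=6  'aaaababaaaaababababaabbbaaabbbb'
  #2 SA[2]=14  'aaaababababaabbbaaabbbb'
  #3 SA[3]=7  'aaababaaaaababababaabbbaaabbbb'
  #4 SA[4]=15  'aaababababaabbbaaabbbb'
  #5 SA[5]=30  'aaabbbb'
  #6 SA[6]=8  'aababaaaaababababaabbbaaabbbb'
  #7 SA[7]=16  'aababababaabbbaaabbbb'
  #8 SA[8]=0  'aabbabaaaababaaaaababababaabbbaaabbbb'
  #9 SA[9]=25  'aabbbaaabbbb'
  #10 SA[10]=31  'aabbbb'
  #11 SA[11]=11  'abaaaaababababaabbbaaabbbb'
  #12 SA[12]=4  'abaaaababaaaaababababaabbbaaabbbb'
  #13 SA[13]=23  'abaabbbaaabbbb'
  #14 SA[14]=9  'ababaaaaababababaabbbaaabbbb'
  #15 SA[15]=21  'ababaabbbaaabbbb'
  #16 SA[16]=19  'abababaabbbaaabbbb'
  #17 SA[17]=17  'ababababaabbbaaabbbb'
  #18 SA[18]=1  'abbabaaaababaaaaababababaabbbaaabbbb'
  #19 SA[19]=26  'abbbaaabbbb'
  #20 SA[20]=32  'abbbb'
  #21 SA[21]=36  'b'
  #22 SA[22]=12  'baaaaababababaabbbaaabbbb'
  #23 SA[23]=5  'baaaababaaaaababababaabbbaaabbbb'
  #24 SA[24]=29  'baaabbbb'
  #25 SA[25]=24  'baabbbaaabbbb'
  #26 SA[26]=10  'babaaaaababababaabbbaaabbbb'
  #27 SA[27]=3  'babaaaababaaaaababababaabbbaaabbbb'
  #28 SA[28]=22  'babaabbbaaabbbb'
  #29 SA[29]=20  'bababaabbbaaabbbb'
  #30 SA[30]=18  'babababaabbbaaabbbb'
  #31 SA[31]=35  'bb'
  #32 SA[32]=28  'bbaaabbbb'
  #33 SA[33]=2  'bbabaaaababaaaaababababaabbbaaabbbb'
  #34 SA[34]=34  'bbb'
  #35 SA[35]=27  'bbbaaabbbb'
  #36 SA[36]=33  'bbbb'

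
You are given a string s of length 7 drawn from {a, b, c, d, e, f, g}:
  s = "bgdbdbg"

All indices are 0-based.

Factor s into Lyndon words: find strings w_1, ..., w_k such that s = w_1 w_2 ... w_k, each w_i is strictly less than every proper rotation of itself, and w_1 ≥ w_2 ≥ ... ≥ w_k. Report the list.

emit factor 1: 'bgd' (i=0, period=3)
emit factor 2: 'bdbg' (i=3, period=4)

["bgd", "bdbg"]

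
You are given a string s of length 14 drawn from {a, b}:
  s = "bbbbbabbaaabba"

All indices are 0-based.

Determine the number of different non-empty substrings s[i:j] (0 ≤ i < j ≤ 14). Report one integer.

rank→(start, suffix):
  0 → (13, 'a')
  1 → (8, 'aaabba')
  2 → (9, 'aabba')
  3 → (10, 'abba')
  4 → (5, 'abbaaabba')
  5 → (12, 'ba')
  6 → (7, 'baaabba')
  7 → (4, 'babbaaabba')
  8 → (11, 'bba')
  9 → (6, 'bbaaabba')
  10 → (3, 'bbabbaaabba')
  11 → (2, 'bbbabbaaabba')
  12 → (1, 'bbbbabbaaabba')
  13 → (0, 'bbbbbabbaaabba')

SA = [13, 8, 9, 10, 5, 12, 7, 4, 11, 6, 3, 2, 1, 0]
rank  pair      lcp
   1  s[13:],s[8:]  1  'a'
   2  s[8:],s[9:]  2  'aa'
   3  s[9:],s[10:]  1  'a'
   4  s[10:],s[5:]  4  'abba'
   5  s[5:],s[12:]  0  ''
   6  s[12:],s[7:]  2  'ba'
   7  s[7:],s[4:]  2  'ba'
   8  s[4:],s[11:]  1  'b'
   9  s[11:],s[6:]  3  'bba'
  10  s[6:],s[3:]  3  'bba'
  11  s[3:],s[2:]  2  'bb'
  12  s[2:],s[1:]  3  'bbb'
  13  s[1:],s[0:]  4  'bbbb'

n(n+1)/2 = 14·15/2 = 105
Σ LCP = 0 + 1 + 2 + 1 + 4 + 0 + 2 + 2 + 1 + 3 + 3 + 2 + 3 + 4 = 28
distinct = 105 − 28 = 77

77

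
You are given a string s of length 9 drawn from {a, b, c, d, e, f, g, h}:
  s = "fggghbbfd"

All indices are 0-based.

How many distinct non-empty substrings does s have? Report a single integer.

40

rank | idx | suffix
   0 |   5 | bbfd
   1 |   6 | bfd
   2 |   8 | d
   3 |   7 | fd
   4 |   0 | fggghbbfd
   5 |   1 | ggghbbfd
   6 |   2 | gghbbfd
   7 |   3 | ghbbfd
   8 |   4 | hbbfd

SA = [5, 6, 8, 7, 0, 1, 2, 3, 4]
[i] adj suffixes → lcp
  [1] 5/6 → 1 ('b')
  [2] 6/8 → 0 ('')
  [3] 8/7 → 0 ('')
  [4] 7/0 → 1 ('f')
  [5] 0/1 → 0 ('')
  [6] 1/2 → 2 ('gg')
  [7] 2/3 → 1 ('g')
  [8] 3/4 → 0 ('')

n(n+1)/2 = 9·10/2 = 45
Σ LCP = 0 + 1 + 0 + 0 + 1 + 0 + 2 + 1 + 0 = 5
distinct = 45 − 5 = 40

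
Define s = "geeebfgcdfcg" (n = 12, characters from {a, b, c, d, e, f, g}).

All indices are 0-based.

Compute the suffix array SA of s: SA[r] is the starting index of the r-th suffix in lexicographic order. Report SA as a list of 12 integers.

sorted suffixes:
  #0 SA[0]=4  'bfgcdfcg'
  #1 SA[1]=7  'cdfcg'
  #2 SA[2]=10  'cg'
  #3 SA[3]=8  'dfcg'
  #4 SA[4]=3  'ebfgcdfcg'
  #5 SA[5]=2  'eebfgcdfcg'
  #6 SA[6]=1  'eeebfgcdfcg'
  #7 SA[7]=9  'fcg'
  #8 SA[8]=5  'fgcdfcg'
  #9 SA[9]=11  'g'
  #10 SA[10]=6  'gcdfcg'
  #11 SA[11]=0  'geeebfgcdfcg'

[4, 7, 10, 8, 3, 2, 1, 9, 5, 11, 6, 0]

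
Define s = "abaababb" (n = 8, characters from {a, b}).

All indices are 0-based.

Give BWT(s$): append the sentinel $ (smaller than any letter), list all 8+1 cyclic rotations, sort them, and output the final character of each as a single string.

rank  rotation   last
    0  $abaababb  b
    1  aababb$ab  b
    2  abaababb$  $
    3  ababb$aba  a
    4  abb$abaab  b
    5  b$abaabab  b
    6  baababb$a  a
    7  babb$abaa  a
    8  bb$abaaba  a

bb$abbaaa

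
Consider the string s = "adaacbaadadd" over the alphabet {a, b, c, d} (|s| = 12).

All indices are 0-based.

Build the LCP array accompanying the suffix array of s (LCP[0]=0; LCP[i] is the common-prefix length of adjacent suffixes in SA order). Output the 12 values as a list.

sorted suffixes:
  #0 SA[0]=2  'aacbaadadd'
  #1 SA[1]=6  'aadadd'
  #2 SA[2]=3  'acbaadadd'
  #3 SA[3]=0  'adaacbaadadd'
  #4 SA[4]=7  'adadd'
  #5 SA[5]=9  'add'
  #6 SA[6]=5  'baadadd'
  #7 SA[7]=4  'cbaadadd'
  #8 SA[8]=11  'd'
  #9 SA[9]=1  'daacbaadadd'
  #10 SA[10]=8  'dadd'
  #11 SA[11]=10  'dd'

SA = [2, 6, 3, 0, 7, 9, 5, 4, 11, 1, 8, 10]
i: (SA[i-1],SA[i]) lcp shared
  1: (2,6) 2 'aa'
  2: (6,3) 1 'a'
  3: (3,0) 1 'a'
  4: (0,7) 3 'ada'
  5: (7,9) 2 'ad'
  6: (9,5) 0 ''
  7: (5,4) 0 ''
  8: (4,11) 0 ''
  9: (11,1) 1 'd'
  10: (1,8) 2 'da'
  11: (8,10) 1 'd'

[0, 2, 1, 1, 3, 2, 0, 0, 0, 1, 2, 1]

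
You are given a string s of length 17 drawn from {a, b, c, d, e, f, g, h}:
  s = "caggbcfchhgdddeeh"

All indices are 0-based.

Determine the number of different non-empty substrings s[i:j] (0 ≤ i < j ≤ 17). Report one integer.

rank→(start, suffix):
  0 → (1, 'aggbcfchhgdddeeh')
  1 → (4, 'bcfchhgdddeeh')
  2 → (0, 'caggbcfchhgdddeeh')
  3 → (5, 'cfchhgdddeeh')
  4 → (7, 'chhgdddeeh')
  5 → (11, 'dddeeh')
  6 → (12, 'ddeeh')
  7 → (13, 'deeh')
  8 → (14, 'eeh')
  9 → (15, 'eh')
  10 → (6, 'fchhgdddeeh')
  11 → (3, 'gbcfchhgdddeeh')
  12 → (10, 'gdddeeh')
  13 → (2, 'ggbcfchhgdddeeh')
  14 → (16, 'h')
  15 → (9, 'hgdddeeh')
  16 → (8, 'hhgdddeeh')

SA = [1, 4, 0, 5, 7, 11, 12, 13, 14, 15, 6, 3, 10, 2, 16, 9, 8]
rank  pair      lcp
   1  s[1:],s[4:]  0  ''
   2  s[4:],s[0:]  0  ''
   3  s[0:],s[5:]  1  'c'
   4  s[5:],s[7:]  1  'c'
   5  s[7:],s[11:]  0  ''
   6  s[11:],s[12:]  2  'dd'
   7  s[12:],s[13:]  1  'd'
   8  s[13:],s[14:]  0  ''
   9  s[14:],s[15:]  1  'e'
  10  s[15:],s[6:]  0  ''
  11  s[6:],s[3:]  0  ''
  12  s[3:],s[10:]  1  'g'
  13  s[10:],s[2:]  1  'g'
  14  s[2:],s[16:]  0  ''
  15  s[16:],s[9:]  1  'h'
  16  s[9:],s[8:]  1  'h'

n(n+1)/2 = 17·18/2 = 153
Σ LCP = 0 + 0 + 0 + 1 + 1 + 0 + 2 + 1 + 0 + 1 + 0 + 0 + 1 + 1 + 0 + 1 + 1 = 10
distinct = 153 − 10 = 143

143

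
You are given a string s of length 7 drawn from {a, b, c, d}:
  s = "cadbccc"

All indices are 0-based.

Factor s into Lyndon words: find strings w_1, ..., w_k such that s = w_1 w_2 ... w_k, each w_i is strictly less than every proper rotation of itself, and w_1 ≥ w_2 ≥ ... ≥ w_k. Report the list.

emit factor 1: 'c' (i=0, period=1)
emit factor 2: 'adbccc' (i=1, period=6)

["c", "adbccc"]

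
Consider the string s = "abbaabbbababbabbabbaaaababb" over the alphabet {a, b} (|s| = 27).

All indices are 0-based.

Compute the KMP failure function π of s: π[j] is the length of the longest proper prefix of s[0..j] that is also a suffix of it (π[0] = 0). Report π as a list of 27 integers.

π[0] = 0
j=1 s[j]='b': π[1]=0 (border '')
j=2 s[j]='b': π[2]=0 (border '')
j=3 s[j]='a': π[3]=1 (border 'a')
j=4 s[j]='a': k: 1→0; π[4]=1 (border 'a')
j=5 s[j]='b': π[5]=2 (border 'ab')
j=6 s[j]='b': π[6]=3 (border 'abb')
j=7 s[j]='b': k: 3→0; π[7]=0 (border '')
j=8 s[j]='a': π[8]=1 (border 'a')
j=9 s[j]='b': π[9]=2 (border 'ab')
j=10 s[j]='a': k: 2→0; π[10]=1 (border 'a')
j=11 s[j]='b': π[11]=2 (border 'ab')
j=12 s[j]='b': π[12]=3 (border 'abb')
j=13 s[j]='a': π[13]=4 (border 'abba')
j=14 s[j]='b': k: 4→1; π[14]=2 (border 'ab')
j=15 s[j]='b': π[15]=3 (border 'abb')
j=16 s[j]='a': π[16]=4 (border 'abba')
j=17 s[j]='b': k: 4→1; π[17]=2 (border 'ab')
j=18 s[j]='b': π[18]=3 (border 'abb')
j=19 s[j]='a': π[19]=4 (border 'abba')
j=20 s[j]='a': π[20]=5 (border 'abbaa')
j=21 s[j]='a': k: 5→1→0; π[21]=1 (border 'a')
j=22 s[j]='a': k: 1→0; π[22]=1 (border 'a')
j=23 s[j]='b': π[23]=2 (border 'ab')
j=24 s[j]='a': k: 2→0; π[24]=1 (border 'a')
j=25 s[j]='b': π[25]=2 (border 'ab')
j=26 s[j]='b': π[26]=3 (border 'abb')

[0, 0, 0, 1, 1, 2, 3, 0, 1, 2, 1, 2, 3, 4, 2, 3, 4, 2, 3, 4, 5, 1, 1, 2, 1, 2, 3]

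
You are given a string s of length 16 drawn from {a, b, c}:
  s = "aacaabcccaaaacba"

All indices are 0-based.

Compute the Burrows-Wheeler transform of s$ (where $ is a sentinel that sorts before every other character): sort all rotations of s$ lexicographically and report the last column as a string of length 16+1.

abcac$aaaacacaacb

rank  rotation           last
    0  $aacaabcccaaaacba  a
    1  a$aacaabcccaaaacb  b
    2  aaaacba$aacaabccc  c
    3  aaacba$aacaabccca  a
    4  aabcccaaaacba$aac  c
    5  aacaabcccaaaacba$  $
    6  aacba$aacaabcccaa  a
    7  abcccaaaacba$aaca  a
    8  acaabcccaaaacba$a  a
    9  acba$aacaabcccaaa  a
   10  ba$aacaabcccaaaac  c
   11  bcccaaaacba$aacaa  a
   12  caaaacba$aacaabcc  c
   13  caabcccaaaacba$aa  a
   14  cba$aacaabcccaaaa  a
   15  ccaaaacba$aacaabc  c
   16  cccaaaacba$aacaab  b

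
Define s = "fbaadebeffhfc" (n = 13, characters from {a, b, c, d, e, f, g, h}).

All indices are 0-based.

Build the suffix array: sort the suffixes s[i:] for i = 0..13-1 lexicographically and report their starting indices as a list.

[2, 3, 1, 6, 12, 4, 5, 7, 0, 11, 8, 9, 10]

sorted suffixes:
  #0 SA[0]=2  'aadebeffhfc'
  #1 SA[1]=3  'adebeffhfc'
  #2 SA[2]=1  'baadebeffhfc'
  #3 SA[3]=6  'beffhfc'
  #4 SA[4]=12  'c'
  #5 SA[5]=4  'debeffhfc'
  #6 SA[6]=5  'ebeffhfc'
  #7 SA[7]=7  'effhfc'
  #8 SA[8]=0  'fbaadebeffhfc'
  #9 SA[9]=11  'fc'
  #10 SA[10]=8  'ffhfc'
  #11 SA[11]=9  'fhfc'
  #12 SA[12]=10  'hfc'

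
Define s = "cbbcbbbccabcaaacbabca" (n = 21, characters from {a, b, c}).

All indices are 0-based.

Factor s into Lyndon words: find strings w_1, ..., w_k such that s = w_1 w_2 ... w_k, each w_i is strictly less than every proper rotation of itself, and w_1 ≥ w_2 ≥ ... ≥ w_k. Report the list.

emit factor 1: 'c' (i=0, period=1)
emit factor 2: 'bbc' (i=1, period=3)
emit factor 3: 'bbbcc' (i=4, period=5)
emit factor 4: 'abc' (i=9, period=3)
emit factor 5: 'aaacbabc' (i=12, period=8)
emit factor 6: 'a' (i=20, period=1)

["c", "bbc", "bbbcc", "abc", "aaacbabc", "a"]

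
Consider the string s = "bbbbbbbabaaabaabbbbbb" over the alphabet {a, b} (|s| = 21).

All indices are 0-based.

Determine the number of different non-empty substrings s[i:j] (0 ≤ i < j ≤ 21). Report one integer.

172

sorted suffixes:
  #0 SA[0]=9  'aaabaabbbbbb'
  #1 SA[1]=10  'aabaabbbbbb'
  #2 SA[2]=13  'aabbbbbb'
  #3 SA[3]=7  'abaaabaabbbbbb'
  #4 SA[4]=11  'abaabbbbbb'
  #5 SA[5]=14  'abbbbbb'
  #6 SA[6]=20  'b'
  #7 SA[7]=8  'baaabaabbbbbb'
  #8 SA[8]=12  'baabbbbbb'
  #9 SA[9]=6  'babaaabaabbbbbb'
  #10 SA[10]=19  'bb'
  #11 SA[11]=5  'bbabaaabaabbbbbb'
  #12 SA[12]=18  'bbb'
  #13 SA[13]=4  'bbbabaaabaabbbbbb'
  #14 SA[14]=17  'bbbb'
  #15 SA[15]=3  'bbbbabaaabaabbbbbb'
  #16 SA[16]=16  'bbbbb'
  #17 SA[17]=2  'bbbbbabaaabaabbbbbb'
  #18 SA[18]=15  'bbbbbb'
  #19 SA[19]=1  'bbbbbbabaaabaabbbbbb'
  #20 SA[20]=0  'bbbbbbbabaaabaabbbbbb'

SA = [9, 10, 13, 7, 11, 14, 20, 8, 12, 6, 19, 5, 18, 4, 17, 3, 16, 2, 15, 1, 0]
rank  pair      lcp
   1  s[9:],s[10:]  2  'aa'
   2  s[10:],s[13:]  3  'aab'
   3  s[13:],s[7:]  1  'a'
   4  s[7:],s[11:]  4  'abaa'
   5  s[11:],s[14:]  2  'ab'
   6  s[14:],s[20:]  0  ''
   7  s[20:],s[8:]  1  'b'
   8  s[8:],s[12:]  3  'baa'
   9  s[12:],s[6:]  2  'ba'
  10  s[6:],s[19:]  1  'b'
  11  s[19:],s[5:]  2  'bb'
  12  s[5:],s[18:]  2  'bb'
  13  s[18:],s[4:]  3  'bbb'
  14  s[4:],s[17:]  3  'bbb'
  15  s[17:],s[3:]  4  'bbbb'
  16  s[3:],s[16:]  4  'bbbb'
  17  s[16:],s[2:]  5  'bbbbb'
  18  s[2:],s[15:]  5  'bbbbb'
  19  s[15:],s[1:]  6  'bbbbbb'
  20  s[1:],s[0:]  6  'bbbbbb'

n(n+1)/2 = 21·22/2 = 231
Σ LCP = 0 + 2 + 3 + 1 + 4 + 2 + 0 + 1 + 3 + 2 + 1 + 2 + 2 + 3 + 3 + 4 + 4 + 5 + 5 + 6 + 6 = 59
distinct = 231 − 59 = 172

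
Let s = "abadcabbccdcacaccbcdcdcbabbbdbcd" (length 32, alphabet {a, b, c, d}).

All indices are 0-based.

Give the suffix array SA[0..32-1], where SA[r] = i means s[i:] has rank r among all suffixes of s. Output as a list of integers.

[0, 24, 5, 12, 14, 2, 23, 1, 25, 6, 26, 7, 29, 17, 27, 4, 11, 13, 22, 16, 15, 8, 30, 9, 20, 18, 31, 28, 3, 10, 21, 19]

rank | idx | suffix
   0 |   0 | abadcabbccdcacaccbcdcdcbabbbdbcd
   1 |  24 | abbbdbcd
   2 |   5 | abbccdcacaccbcdcdcbabbbdbcd
   3 |  12 | acaccbcdcdcbabbbdbcd
   4 |  14 | accbcdcdcbabbbdbcd
   5 |   2 | adcabbccdcacaccbcdcdcbabbbdbcd
   6 |  23 | babbbdbcd
   7 |   1 | badcabbccdcacaccbcdcdcbabbbdbcd
   8 |  25 | bbbdbcd
   9 |   6 | bbccdcacaccbcdcdcbabbbdbcd
  10 |  26 | bbdbcd
  11 |   7 | bccdcacaccbcdcdcbabbbdbcd
  12 |  29 | bcd
  13 |  17 | bcdcdcbabbbdbcd
  14 |  27 | bdbcd
  15 |   4 | cabbccdcacaccbcdcdcbabbbdbcd
  16 |  11 | cacaccbcdcdcbabbbdbcd
  17 |  13 | caccbcdcdcbabbbdbcd
  18 |  22 | cbabbbdbcd
  19 |  16 | cbcdcdcbabbbdbcd
  20 |  15 | ccbcdcdcbabbbdbcd
  21 |   8 | ccdcacaccbcdcdcbabbbdbcd
  22 |  30 | cd
  23 |   9 | cdcacaccbcdcdcbabbbdbcd
  24 |  20 | cdcbabbbdbcd
  25 |  18 | cdcdcbabbbdbcd
  26 |  31 | d
  27 |  28 | dbcd
  28 |   3 | dcabbccdcacaccbcdcdcbabbbdbcd
  29 |  10 | dcacaccbcdcdcbabbbdbcd
  30 |  21 | dcbabbbdbcd
  31 |  19 | dcdcbabbbdbcd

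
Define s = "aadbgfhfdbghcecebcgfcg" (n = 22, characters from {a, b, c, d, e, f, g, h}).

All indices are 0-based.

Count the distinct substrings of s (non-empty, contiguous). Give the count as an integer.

rank→(start, suffix):
  0 → (0, 'aadbgfhfdbghcecebcgfcg')
  1 → (1, 'adbgfhfdbghcecebcgfcg')
  2 → (16, 'bcgfcg')
  3 → (3, 'bgfhfdbghcecebcgfcg')
  4 → (9, 'bghcecebcgfcg')
  5 → (14, 'cebcgfcg')
  6 → (12, 'cecebcgfcg')
  7 → (20, 'cg')
  8 → (17, 'cgfcg')
  9 → (2, 'dbgfhfdbghcecebcgfcg')
  10 → (8, 'dbghcecebcgfcg')
  11 → (15, 'ebcgfcg')
  12 → (13, 'ecebcgfcg')
  13 → (19, 'fcg')
  14 → (7, 'fdbghcecebcgfcg')
  15 → (5, 'fhfdbghcecebcgfcg')
  16 → (21, 'g')
  17 → (18, 'gfcg')
  18 → (4, 'gfhfdbghcecebcgfcg')
  19 → (10, 'ghcecebcgfcg')
  20 → (11, 'hcecebcgfcg')
  21 → (6, 'hfdbghcecebcgfcg')

SA = [0, 1, 16, 3, 9, 14, 12, 20, 17, 2, 8, 15, 13, 19, 7, 5, 21, 18, 4, 10, 11, 6]
[i] adj suffixes → lcp
  [1] 0/1 → 1 ('a')
  [2] 1/16 → 0 ('')
  [3] 16/3 → 1 ('b')
  [4] 3/9 → 2 ('bg')
  [5] 9/14 → 0 ('')
  [6] 14/12 → 2 ('ce')
  [7] 12/20 → 1 ('c')
  [8] 20/17 → 2 ('cg')
  [9] 17/2 → 0 ('')
  [10] 2/8 → 3 ('dbg')
  [11] 8/15 → 0 ('')
  [12] 15/13 → 1 ('e')
  [13] 13/19 → 0 ('')
  [14] 19/7 → 1 ('f')
  [15] 7/5 → 1 ('f')
  [16] 5/21 → 0 ('')
  [17] 21/18 → 1 ('g')
  [18] 18/4 → 2 ('gf')
  [19] 4/10 → 1 ('g')
  [20] 10/11 → 0 ('')
  [21] 11/6 → 1 ('h')

n(n+1)/2 = 22·23/2 = 253
Σ LCP = 0 + 1 + 0 + 1 + 2 + 0 + 2 + 1 + 2 + 0 + 3 + 0 + 1 + 0 + 1 + 1 + 0 + 1 + 2 + 1 + 0 + 1 = 20
distinct = 253 − 20 = 233

233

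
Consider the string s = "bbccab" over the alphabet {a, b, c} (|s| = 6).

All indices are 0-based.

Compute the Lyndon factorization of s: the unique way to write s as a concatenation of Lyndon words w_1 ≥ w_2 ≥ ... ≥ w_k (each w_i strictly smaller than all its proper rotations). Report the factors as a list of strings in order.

["bbcc", "ab"]

emit factor 1: 'bbcc' (i=0, period=4)
emit factor 2: 'ab' (i=4, period=2)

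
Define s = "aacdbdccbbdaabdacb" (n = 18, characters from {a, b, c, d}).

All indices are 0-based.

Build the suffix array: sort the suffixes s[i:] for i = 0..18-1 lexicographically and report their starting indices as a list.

sorted suffixes:
  #0 SA[0]=11  'aabdacb'
  #1 SA[1]=0  'aacdbdccbbdaabdacb'
  #2 SA[2]=12  'abdacb'
  #3 SA[3]=15  'acb'
  #4 SA[4]=1  'acdbdccbbdaabdacb'
  #5 SA[5]=17  'b'
  #6 SA[6]=8  'bbdaabdacb'
  #7 SA[7]=9  'bdaabdacb'
  #8 SA[8]=13  'bdacb'
  #9 SA[9]=4  'bdccbbdaabdacb'
  #10 SA[10]=16  'cb'
  #11 SA[11]=7  'cbbdaabdacb'
  #12 SA[12]=6  'ccbbdaabdacb'
  #13 SA[13]=2  'cdbdccbbdaabdacb'
  #14 SA[14]=10  'daabdacb'
  #15 SA[15]=14  'dacb'
  #16 SA[16]=3  'dbdccbbdaabdacb'
  #17 SA[17]=5  'dccbbdaabdacb'

[11, 0, 12, 15, 1, 17, 8, 9, 13, 4, 16, 7, 6, 2, 10, 14, 3, 5]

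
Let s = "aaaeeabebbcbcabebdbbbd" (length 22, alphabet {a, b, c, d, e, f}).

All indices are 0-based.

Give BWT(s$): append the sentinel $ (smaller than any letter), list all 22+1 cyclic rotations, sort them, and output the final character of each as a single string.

d$aecadebcbbeaabbbbebba

rank  rotation                 last
    0  $aaaeeabebbcbcabebdbbbd  d
    1  aaaeeabebbcbcabebdbbbd$  $
    2  aaeeabebbcbcabebdbbbd$a  a
    3  abebbcbcabebdbbbd$aaaee  e
    4  abebdbbbd$aaaeeabebbcbc  c
    5  aeeabebbcbcabebdbbbd$aa  a
    6  bbbd$aaaeeabebbcbcabebd  d
    7  bbcbcabebdbbbd$aaaeeabe  e
    8  bbd$aaaeeabebbcbcabebdb  b
    9  bcabebdbbbd$aaaeeabebbc  c
   10  bcbcabebdbbbd$aaaeeabeb  b
   11  bd$aaaeeabebbcbcabebdbb  b
   12  bdbbbd$aaaeeabebbcbcabe  e
   13  bebbcbcabebdbbbd$aaaeea  a
   14  bebdbbbd$aaaeeabebbcbca  a
   15  cabebdbbbd$aaaeeabebbcb  b
   16  cbcabebdbbbd$aaaeeabebb  b
   17  d$aaaeeabebbcbcabebdbbb  b
   18  dbbbd$aaaeeabebbcbcabeb  b
   19  eabebbcbcabebdbbbd$aaae  e
   20  ebbcbcabebdbbbd$aaaeeab  b
   21  ebdbbbd$aaaeeabebbcbcab  b
   22  eeabebbcbcabebdbbbd$aaa  a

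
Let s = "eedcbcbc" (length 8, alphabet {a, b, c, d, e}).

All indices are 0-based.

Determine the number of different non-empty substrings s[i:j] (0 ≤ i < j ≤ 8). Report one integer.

rank→(start, suffix):
  0 → (6, 'bc')
  1 → (4, 'bcbc')
  2 → (7, 'c')
  3 → (5, 'cbc')
  4 → (3, 'cbcbc')
  5 → (2, 'dcbcbc')
  6 → (1, 'edcbcbc')
  7 → (0, 'eedcbcbc')

SA = [6, 4, 7, 5, 3, 2, 1, 0]
i: (SA[i-1],SA[i]) lcp shared
  1: (6,4) 2 'bc'
  2: (4,7) 0 ''
  3: (7,5) 1 'c'
  4: (5,3) 3 'cbc'
  5: (3,2) 0 ''
  6: (2,1) 0 ''
  7: (1,0) 1 'e'

n(n+1)/2 = 8·9/2 = 36
Σ LCP = 0 + 2 + 0 + 1 + 3 + 0 + 0 + 1 = 7
distinct = 36 − 7 = 29

29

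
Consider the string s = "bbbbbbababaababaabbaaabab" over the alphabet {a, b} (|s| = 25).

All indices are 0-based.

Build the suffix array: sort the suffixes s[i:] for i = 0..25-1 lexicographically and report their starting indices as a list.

rank→(start, suffix):
  0 → (19, 'aaabab')
  1 → (20, 'aabab')
  2 → (10, 'aababaabbaaabab')
  3 → (15, 'aabbaaabab')
  4 → (23, 'ab')
  5 → (8, 'abaababaabbaaabab')
  6 → (13, 'abaabbaaabab')
  7 → (21, 'abab')
  8 → (6, 'ababaababaabbaaabab')
  9 → (11, 'ababaabbaaabab')
  10 → (16, 'abbaaabab')
  11 → (24, 'b')
  12 → (18, 'baaabab')
  13 → (9, 'baababaabbaaabab')
  14 → (14, 'baabbaaabab')
  15 → (22, 'bab')
  16 → (7, 'babaababaabbaaabab')
  17 → (12, 'babaabbaaabab')
  18 → (5, 'bababaababaabbaaabab')
  19 → (17, 'bbaaabab')
  20 → (4, 'bbababaababaabbaaabab')
  21 → (3, 'bbbababaababaabbaaabab')
  22 → (2, 'bbbbababaababaabbaaabab')
  23 → (1, 'bbbbbababaababaabbaaabab')
  24 → (0, 'bbbbbbababaababaabbaaabab')

[19, 20, 10, 15, 23, 8, 13, 21, 6, 11, 16, 24, 18, 9, 14, 22, 7, 12, 5, 17, 4, 3, 2, 1, 0]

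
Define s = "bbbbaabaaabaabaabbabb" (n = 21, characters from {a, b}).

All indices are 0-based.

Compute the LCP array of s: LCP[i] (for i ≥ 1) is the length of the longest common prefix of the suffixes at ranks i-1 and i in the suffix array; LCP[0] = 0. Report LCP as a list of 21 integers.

rank | idx | suffix
   0 |   7 | aaabaabaabbabb
   1 |   4 | aabaaabaabaabbabb
   2 |   8 | aabaabaabbabb
   3 |  11 | aabaabbabb
   4 |  14 | aabbabb
   5 |   5 | abaaabaabaabbabb
   6 |   9 | abaabaabbabb
   7 |  12 | abaabbabb
   8 |  18 | abb
   9 |  15 | abbabb
  10 |  20 | b
  11 |   6 | baaabaabaabbabb
  12 |   3 | baabaaabaabaabbabb
  13 |  10 | baabaabbabb
  14 |  13 | baabbabb
  15 |  17 | babb
  16 |  19 | bb
  17 |   2 | bbaabaaabaabaabbabb
  18 |  16 | bbabb
  19 |   1 | bbbaabaaabaabaabbabb
  20 |   0 | bbbbaabaaabaabaabbabb

SA = [7, 4, 8, 11, 14, 5, 9, 12, 18, 15, 20, 6, 3, 10, 13, 17, 19, 2, 16, 1, 0]
rank  pair      lcp
   1  s[7:],s[4:]  2  'aa'
   2  s[4:],s[8:]  5  'aabaa'
   3  s[8:],s[11:]  6  'aabaab'
   4  s[11:],s[14:]  3  'aab'
   5  s[14:],s[5:]  1  'a'
   6  s[5:],s[9:]  4  'abaa'
   7  s[9:],s[12:]  5  'abaab'
   8  s[12:],s[18:]  2  'ab'
   9  s[18:],s[15:]  3  'abb'
  10  s[15:],s[20:]  0  ''
  11  s[20:],s[6:]  1  'b'
  12  s[6:],s[3:]  3  'baa'
  13  s[3:],s[10:]  6  'baabaa'
  14  s[10:],s[13:]  4  'baab'
  15  s[13:],s[17:]  2  'ba'
  16  s[17:],s[19:]  1  'b'
  17  s[19:],s[2:]  2  'bb'
  18  s[2:],s[16:]  3  'bba'
  19  s[16:],s[1:]  2  'bb'
  20  s[1:],s[0:]  3  'bbb'

[0, 2, 5, 6, 3, 1, 4, 5, 2, 3, 0, 1, 3, 6, 4, 2, 1, 2, 3, 2, 3]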